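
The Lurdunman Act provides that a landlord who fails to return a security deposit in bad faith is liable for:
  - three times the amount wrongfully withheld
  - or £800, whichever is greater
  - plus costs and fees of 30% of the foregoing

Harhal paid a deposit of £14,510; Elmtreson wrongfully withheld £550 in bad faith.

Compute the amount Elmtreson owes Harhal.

Trebled: 3 × £550 = £1,650
Minimum £800: £1,650 meets the minimum, no increase.
Costs and fees: 30% of £1,650 = £495
Total recovery: £1,650 + £495 = £2,145

£2,145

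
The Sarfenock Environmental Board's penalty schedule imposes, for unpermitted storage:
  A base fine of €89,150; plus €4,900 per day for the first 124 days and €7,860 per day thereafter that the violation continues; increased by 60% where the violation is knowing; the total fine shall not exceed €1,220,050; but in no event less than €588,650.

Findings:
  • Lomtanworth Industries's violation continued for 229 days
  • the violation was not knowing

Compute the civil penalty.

First 124 days: 124 × €4,900 = €607,600
Remaining days: (229 − 124) × €7,860 = €825,300
Per-day component: €607,600 + €825,300 = €1,432,900
Base plus per-day: €89,150 + €1,432,900 = €1,522,050
The violation was not knowing: no 60% increase.
Cap at €1,220,050: €1,522,050 exceeds the cap → €1,220,050
Minimum €588,650: €1,220,050 meets the minimum, no increase.

€1,220,050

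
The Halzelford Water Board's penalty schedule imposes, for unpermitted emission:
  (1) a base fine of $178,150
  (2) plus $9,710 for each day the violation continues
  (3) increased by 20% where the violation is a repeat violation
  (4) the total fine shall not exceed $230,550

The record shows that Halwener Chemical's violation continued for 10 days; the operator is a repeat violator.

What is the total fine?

Per-day component: 10 × $9,710 = $97,100
Base plus per-day: $178,150 + $97,100 = $275,250
Enhancement: 20% of $275,250 = $55,050
Enhanced fine: $275,250 + $55,050 = $330,300
Cap at $230,550: $330,300 exceeds the cap → $230,550

$230,550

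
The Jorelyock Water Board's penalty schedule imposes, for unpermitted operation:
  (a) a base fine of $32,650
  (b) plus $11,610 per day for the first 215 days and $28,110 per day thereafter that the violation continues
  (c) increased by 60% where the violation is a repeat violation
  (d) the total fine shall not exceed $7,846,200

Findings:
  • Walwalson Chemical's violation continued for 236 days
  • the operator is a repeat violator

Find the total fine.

First 215 days: 215 × $11,610 = $2,496,150
Remaining days: (236 − 215) × $28,110 = $590,310
Per-day component: $2,496,150 + $590,310 = $3,086,460
Base plus per-day: $32,650 + $3,086,460 = $3,119,110
Enhancement: 60% of $3,119,110 = $1,871,466
Enhanced fine: $3,119,110 + $1,871,466 = $4,990,576
Cap at $7,846,200: $4,990,576 is within the cap, no reduction.

$4,990,576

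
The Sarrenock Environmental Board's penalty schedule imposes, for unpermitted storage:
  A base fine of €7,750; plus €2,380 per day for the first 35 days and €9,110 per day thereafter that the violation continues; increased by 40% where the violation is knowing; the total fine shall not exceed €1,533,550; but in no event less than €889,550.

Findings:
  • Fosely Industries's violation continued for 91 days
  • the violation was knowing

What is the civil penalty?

First 35 days: 35 × €2,380 = €83,300
Remaining days: (91 − 35) × €9,110 = €510,160
Per-day component: €83,300 + €510,160 = €593,460
Base plus per-day: €7,750 + €593,460 = €601,210
Enhancement: 40% of €601,210 = €240,484
Enhanced fine: €601,210 + €240,484 = €841,694
Cap at €1,533,550: €841,694 is within the cap, no reduction.
Minimum €889,550: €841,694 is below the minimum → €889,550

Civil penalty: €889,550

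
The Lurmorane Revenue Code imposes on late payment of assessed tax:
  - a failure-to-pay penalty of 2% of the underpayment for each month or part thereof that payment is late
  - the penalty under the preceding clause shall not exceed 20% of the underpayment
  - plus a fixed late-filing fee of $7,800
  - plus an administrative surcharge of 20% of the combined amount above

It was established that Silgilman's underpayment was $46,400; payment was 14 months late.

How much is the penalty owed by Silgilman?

Accrued rate: 2% × 14 = 28%, capped at 20% → 20%
Failure-to-pay penalty: 20% of $46,400 = $9,280
Penalty before surcharge: $9,280 + $7,800 = $17,080
Administrative surcharge: 20% of $17,080 = $3,416
Total penalty: $17,080 + $3,416 = $20,496

$20,496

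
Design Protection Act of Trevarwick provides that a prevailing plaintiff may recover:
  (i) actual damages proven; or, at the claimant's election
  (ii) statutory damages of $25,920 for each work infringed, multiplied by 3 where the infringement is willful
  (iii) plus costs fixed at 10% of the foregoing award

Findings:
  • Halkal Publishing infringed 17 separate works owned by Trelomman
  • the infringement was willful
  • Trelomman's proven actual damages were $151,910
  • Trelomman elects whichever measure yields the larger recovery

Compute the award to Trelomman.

Statutory damages: 17 × $25,920 = $440,640
Trebled: 3 × $440,640 = $1,321,920
Greater of actual damages ($151,910) or enhanced statutory damages ($1,321,920): $1,321,920
Costs: 10% of $1,321,920 = $132,192
Award plus costs: $1,321,920 + $132,192 = $1,454,112

$1,454,112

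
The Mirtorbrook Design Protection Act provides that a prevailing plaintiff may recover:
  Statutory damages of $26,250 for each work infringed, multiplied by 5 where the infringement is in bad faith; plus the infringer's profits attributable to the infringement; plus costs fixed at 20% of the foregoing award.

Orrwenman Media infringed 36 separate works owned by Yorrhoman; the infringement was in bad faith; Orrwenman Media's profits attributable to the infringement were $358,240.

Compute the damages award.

$6,099,888

Statutory damages: 36 × $26,250 = $945,000
Multiplied by 5: 5 × $945,000 = $4,725,000
Combined award: $4,725,000 + $358,240 = $5,083,240
Costs: 20% of $5,083,240 = $1,016,648
Award plus costs: $5,083,240 + $1,016,648 = $6,099,888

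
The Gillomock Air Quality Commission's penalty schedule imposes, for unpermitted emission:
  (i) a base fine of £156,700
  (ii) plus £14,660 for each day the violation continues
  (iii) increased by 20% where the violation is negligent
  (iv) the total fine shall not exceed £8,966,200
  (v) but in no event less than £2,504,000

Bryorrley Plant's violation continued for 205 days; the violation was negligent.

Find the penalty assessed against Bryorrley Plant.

£3,794,400

Per-day component: 205 × £14,660 = £3,005,300
Base plus per-day: £156,700 + £3,005,300 = £3,162,000
Enhancement: 20% of £3,162,000 = £632,400
Enhanced fine: £3,162,000 + £632,400 = £3,794,400
Cap at £8,966,200: £3,794,400 is within the cap, no reduction.
Minimum £2,504,000: £3,794,400 meets the minimum, no increase.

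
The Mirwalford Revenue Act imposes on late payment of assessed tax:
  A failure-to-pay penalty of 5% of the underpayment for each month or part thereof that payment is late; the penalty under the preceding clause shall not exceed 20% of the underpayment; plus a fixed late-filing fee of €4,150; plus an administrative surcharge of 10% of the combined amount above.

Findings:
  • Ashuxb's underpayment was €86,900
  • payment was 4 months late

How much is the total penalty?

€23,683

Accrued rate: 5% × 4 = 20%, capped at 20% → 20%
Failure-to-pay penalty: 20% of €86,900 = €17,380
Penalty before surcharge: €17,380 + €4,150 = €21,530
Administrative surcharge: 10% of €21,530 = €2,153
Total penalty: €21,530 + €2,153 = €23,683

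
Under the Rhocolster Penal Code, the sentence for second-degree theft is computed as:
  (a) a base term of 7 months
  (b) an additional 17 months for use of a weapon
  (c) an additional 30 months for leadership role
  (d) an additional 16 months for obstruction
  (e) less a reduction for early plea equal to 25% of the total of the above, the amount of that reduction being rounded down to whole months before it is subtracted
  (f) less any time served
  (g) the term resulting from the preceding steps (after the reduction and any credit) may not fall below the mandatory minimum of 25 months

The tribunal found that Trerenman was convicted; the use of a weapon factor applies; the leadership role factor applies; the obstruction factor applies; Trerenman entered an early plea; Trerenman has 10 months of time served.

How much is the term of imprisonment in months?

Use of a weapon enhancement: +17 months
Leadership role enhancement: +30 months
Obstruction enhancement: +16 months
Adjusted term: 7 months + 17 months + 30 months + 16 months = 70 months
Early plea reduction: 25% of 70 months = 17 months (rounded down)
After reduction: 70 − 17 = 53 months
Less time served: 53 months − 10 months = 43 months
Minimum 25 months: 43 months meets the minimum, no increase.

43 months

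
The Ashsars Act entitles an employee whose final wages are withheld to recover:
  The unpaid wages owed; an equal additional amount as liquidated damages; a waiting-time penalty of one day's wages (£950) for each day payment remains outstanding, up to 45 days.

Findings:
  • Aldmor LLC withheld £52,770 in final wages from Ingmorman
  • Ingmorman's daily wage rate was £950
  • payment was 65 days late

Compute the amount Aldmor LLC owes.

£148,290

Liquidated damages (equal amount): £52,770
Penalty days: min(65, 45) = 45
Waiting-time penalty: 45 × £950 = £42,750
Total award: £52,770 + £52,770 + £42,750 = £148,290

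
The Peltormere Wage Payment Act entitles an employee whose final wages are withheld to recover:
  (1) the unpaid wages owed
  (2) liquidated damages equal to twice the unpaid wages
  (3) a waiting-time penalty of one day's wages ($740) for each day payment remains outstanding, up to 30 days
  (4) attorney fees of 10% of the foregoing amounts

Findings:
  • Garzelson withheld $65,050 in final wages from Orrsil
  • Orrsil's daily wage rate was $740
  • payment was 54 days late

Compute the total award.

Doubled: 2 × $65,050 = $130,100
Penalty days: min(54, 30) = 30
Waiting-time penalty: 30 × $740 = $22,200
Subtotal: $65,050 + $130,100 + $22,200 = $217,350
Attorney fees: 10% of $217,350 = $21,735
Total award: $217,350 + $21,735 = $239,085

$239,085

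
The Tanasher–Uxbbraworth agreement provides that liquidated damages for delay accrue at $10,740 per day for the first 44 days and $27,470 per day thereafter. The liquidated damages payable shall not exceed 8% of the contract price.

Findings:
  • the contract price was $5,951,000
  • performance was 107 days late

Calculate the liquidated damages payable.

First 44 days: 44 × $10,740 = $472,560
Remaining days: (107 − 44) × $27,470 = $1,730,610
Accrued per-day damages: $472,560 + $1,730,610 = $2,203,170
Cap: 8% of $5,951,000 = $476,080
Cap at $476,080: $2,203,170 exceeds the cap → $476,080

Liquidated damages: $476,080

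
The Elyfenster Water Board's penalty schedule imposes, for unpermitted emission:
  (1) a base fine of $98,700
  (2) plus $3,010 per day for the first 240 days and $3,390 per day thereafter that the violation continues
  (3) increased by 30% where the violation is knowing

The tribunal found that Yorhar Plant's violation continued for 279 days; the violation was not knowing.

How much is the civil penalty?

First 240 days: 240 × $3,010 = $722,400
Remaining days: (279 − 240) × $3,390 = $132,210
Per-day component: $722,400 + $132,210 = $854,610
Base plus per-day: $98,700 + $854,610 = $953,310
The violation was not knowing: no 30% increase.

$953,310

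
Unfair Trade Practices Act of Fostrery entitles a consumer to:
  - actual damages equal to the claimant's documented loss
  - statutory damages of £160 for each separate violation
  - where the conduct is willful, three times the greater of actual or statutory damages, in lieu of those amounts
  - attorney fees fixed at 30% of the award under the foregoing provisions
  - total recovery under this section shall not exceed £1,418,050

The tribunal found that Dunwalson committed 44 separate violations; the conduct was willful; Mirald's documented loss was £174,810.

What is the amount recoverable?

Statutory damages: 44 × £160 = £7,040
Greater of actual damages (£174,810) or statutory damages (£7,040): £174,810
Trebled: 3 × £174,810 = £524,430
Attorney fees: 30% of £524,430 = £157,329
Total before cap: £524,430 + £157,329 = £681,759
Cap at £1,418,050: £681,759 is within the cap, no reduction.

£681,759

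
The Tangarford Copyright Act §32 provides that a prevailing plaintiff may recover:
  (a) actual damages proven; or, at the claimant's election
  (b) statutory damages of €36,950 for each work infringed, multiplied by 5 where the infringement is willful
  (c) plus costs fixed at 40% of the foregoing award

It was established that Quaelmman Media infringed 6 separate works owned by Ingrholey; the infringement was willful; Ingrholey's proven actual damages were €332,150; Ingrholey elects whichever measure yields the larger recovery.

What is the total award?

Statutory damages: 6 × €36,950 = €221,700
Multiplied by 5: 5 × €221,700 = €1,108,500
Greater of actual damages (€332,150) or enhanced statutory damages (€1,108,500): €1,108,500
Costs: 40% of €1,108,500 = €443,400
Award plus costs: €1,108,500 + €443,400 = €1,551,900

Award: €1,551,900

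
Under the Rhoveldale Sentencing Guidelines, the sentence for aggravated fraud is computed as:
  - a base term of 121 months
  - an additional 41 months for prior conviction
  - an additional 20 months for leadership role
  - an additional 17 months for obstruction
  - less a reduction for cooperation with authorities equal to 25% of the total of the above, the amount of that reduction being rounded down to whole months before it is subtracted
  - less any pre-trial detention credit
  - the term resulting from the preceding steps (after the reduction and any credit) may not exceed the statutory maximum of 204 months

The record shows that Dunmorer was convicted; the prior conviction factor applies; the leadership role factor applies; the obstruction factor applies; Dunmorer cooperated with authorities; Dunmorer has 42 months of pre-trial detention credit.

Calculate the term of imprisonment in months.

Prior conviction enhancement: +41 months
Leadership role enhancement: +20 months
Obstruction enhancement: +17 months
Adjusted term: 121 months + 41 months + 20 months + 17 months = 199 months
Cooperation with authorities reduction: 25% of 199 months = 49 months (rounded down)
After reduction: 199 − 49 = 150 months
Less pre-trial detention credit: 150 months − 42 months = 108 months
Cap at 204 months: 108 months is within the cap, no reduction.

Sentence: 108 months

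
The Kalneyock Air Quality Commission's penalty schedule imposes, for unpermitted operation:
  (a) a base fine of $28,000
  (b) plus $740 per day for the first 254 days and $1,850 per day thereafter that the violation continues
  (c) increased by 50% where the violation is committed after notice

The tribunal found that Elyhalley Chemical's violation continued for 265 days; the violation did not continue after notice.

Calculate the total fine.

First 254 days: 254 × $740 = $187,960
Remaining days: (265 − 254) × $1,850 = $20,350
Per-day component: $187,960 + $20,350 = $208,310
Base plus per-day: $28,000 + $208,310 = $236,310
The violation did not continue after notice: no 50% increase.

$236,310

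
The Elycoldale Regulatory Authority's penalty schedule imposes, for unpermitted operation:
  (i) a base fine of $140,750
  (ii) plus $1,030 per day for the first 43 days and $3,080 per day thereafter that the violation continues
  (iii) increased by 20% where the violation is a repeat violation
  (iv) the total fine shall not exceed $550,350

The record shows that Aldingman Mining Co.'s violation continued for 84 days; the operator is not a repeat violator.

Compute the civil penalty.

$311,320

First 43 days: 43 × $1,030 = $44,290
Remaining days: (84 − 43) × $3,080 = $126,280
Per-day component: $44,290 + $126,280 = $170,570
Base plus per-day: $140,750 + $170,570 = $311,320
The operator is not a repeat violator: no 20% increase.
Cap at $550,350: $311,320 is within the cap, no reduction.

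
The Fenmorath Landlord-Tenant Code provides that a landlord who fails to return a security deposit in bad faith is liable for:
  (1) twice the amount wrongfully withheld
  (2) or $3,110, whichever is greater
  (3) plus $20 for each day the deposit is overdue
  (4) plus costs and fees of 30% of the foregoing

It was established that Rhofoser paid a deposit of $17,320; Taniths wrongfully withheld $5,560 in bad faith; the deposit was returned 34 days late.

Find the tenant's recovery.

Doubled: 2 × $5,560 = $11,120
Minimum $3,110: $11,120 meets the minimum, no increase.
Late-return penalty: 34 × $20 = $680
Damages plus late penalty: $11,120 + $680 = $11,800
Costs and fees: 30% of $11,800 = $3,540
Total recovery: $11,800 + $3,540 = $15,340

$15,340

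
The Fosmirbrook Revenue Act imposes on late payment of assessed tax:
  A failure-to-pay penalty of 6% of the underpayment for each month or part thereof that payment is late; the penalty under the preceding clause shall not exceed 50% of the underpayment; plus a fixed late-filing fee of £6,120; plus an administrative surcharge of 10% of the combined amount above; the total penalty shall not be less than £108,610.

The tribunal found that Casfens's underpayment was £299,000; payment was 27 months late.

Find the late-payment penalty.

£171,182

Accrued rate: 6% × 27 = 162%, capped at 50% → 50%
Failure-to-pay penalty: 50% of £299,000 = £149,500
Penalty before surcharge: £149,500 + £6,120 = £155,620
Administrative surcharge: 10% of £155,620 = £15,562
Total penalty: £155,620 + £15,562 = £171,182
Minimum £108,610: £171,182 meets the minimum, no increase.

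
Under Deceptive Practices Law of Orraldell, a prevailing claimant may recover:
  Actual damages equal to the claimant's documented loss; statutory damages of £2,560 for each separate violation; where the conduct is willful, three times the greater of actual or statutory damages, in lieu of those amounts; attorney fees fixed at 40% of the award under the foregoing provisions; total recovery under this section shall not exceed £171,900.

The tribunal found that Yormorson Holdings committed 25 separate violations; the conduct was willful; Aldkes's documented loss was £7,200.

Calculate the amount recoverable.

Statutory damages: 25 × £2,560 = £64,000
Greater of actual damages (£7,200) or statutory damages (£64,000): £64,000
Trebled: 3 × £64,000 = £192,000
Attorney fees: 40% of £192,000 = £76,800
Total before cap: £192,000 + £76,800 = £268,800
Cap at £171,900: £268,800 exceeds the cap → £171,900

Total recovery: £171,900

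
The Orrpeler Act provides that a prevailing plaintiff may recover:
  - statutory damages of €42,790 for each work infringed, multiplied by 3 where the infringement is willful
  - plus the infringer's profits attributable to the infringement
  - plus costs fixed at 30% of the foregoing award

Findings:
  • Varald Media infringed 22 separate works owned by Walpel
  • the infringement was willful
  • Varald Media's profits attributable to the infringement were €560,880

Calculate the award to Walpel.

€4,400,526

Statutory damages: 22 × €42,790 = €941,380
Trebled: 3 × €941,380 = €2,824,140
Combined award: €2,824,140 + €560,880 = €3,385,020
Costs: 30% of €3,385,020 = €1,015,506
Award plus costs: €3,385,020 + €1,015,506 = €4,400,526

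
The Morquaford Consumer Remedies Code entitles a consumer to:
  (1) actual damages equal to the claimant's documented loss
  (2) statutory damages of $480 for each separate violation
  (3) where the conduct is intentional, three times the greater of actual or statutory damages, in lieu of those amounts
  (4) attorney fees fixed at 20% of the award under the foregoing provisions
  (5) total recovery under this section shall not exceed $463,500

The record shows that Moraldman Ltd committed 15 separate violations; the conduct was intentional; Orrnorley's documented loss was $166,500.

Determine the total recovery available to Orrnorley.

Statutory damages: 15 × $480 = $7,200
Greater of actual damages ($166,500) or statutory damages ($7,200): $166,500
Trebled: 3 × $166,500 = $499,500
Attorney fees: 20% of $499,500 = $99,900
Total before cap: $499,500 + $99,900 = $599,400
Cap at $463,500: $599,400 exceeds the cap → $463,500

$463,500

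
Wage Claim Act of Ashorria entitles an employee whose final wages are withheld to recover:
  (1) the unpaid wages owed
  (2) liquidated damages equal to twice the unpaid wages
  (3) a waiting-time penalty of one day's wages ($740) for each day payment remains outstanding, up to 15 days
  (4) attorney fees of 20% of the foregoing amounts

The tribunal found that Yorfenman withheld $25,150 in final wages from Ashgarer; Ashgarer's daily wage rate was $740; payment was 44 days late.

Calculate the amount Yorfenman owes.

$103,860

Doubled: 2 × $25,150 = $50,300
Penalty days: min(44, 15) = 15
Waiting-time penalty: 15 × $740 = $11,100
Subtotal: $25,150 + $50,300 + $11,100 = $86,550
Attorney fees: 20% of $86,550 = $17,310
Total award: $86,550 + $17,310 = $103,860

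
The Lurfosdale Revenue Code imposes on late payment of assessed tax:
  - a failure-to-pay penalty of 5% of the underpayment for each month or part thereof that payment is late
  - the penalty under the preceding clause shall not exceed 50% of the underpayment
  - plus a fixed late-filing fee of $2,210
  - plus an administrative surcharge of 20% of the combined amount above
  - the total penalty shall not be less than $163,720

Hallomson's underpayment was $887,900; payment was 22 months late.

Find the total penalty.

$535,392

Accrued rate: 5% × 22 = 110%, capped at 50% → 50%
Failure-to-pay penalty: 50% of $887,900 = $443,950
Penalty before surcharge: $443,950 + $2,210 = $446,160
Administrative surcharge: 20% of $446,160 = $89,232
Total penalty: $446,160 + $89,232 = $535,392
Minimum $163,720: $535,392 meets the minimum, no increase.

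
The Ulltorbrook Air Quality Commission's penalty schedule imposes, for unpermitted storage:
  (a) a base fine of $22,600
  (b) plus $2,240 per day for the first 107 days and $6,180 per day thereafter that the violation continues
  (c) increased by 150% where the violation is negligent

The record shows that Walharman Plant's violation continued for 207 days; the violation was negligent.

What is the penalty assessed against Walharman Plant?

$2,200,700

First 107 days: 107 × $2,240 = $239,680
Remaining days: (207 − 107) × $6,180 = $618,000
Per-day component: $239,680 + $618,000 = $857,680
Base plus per-day: $22,600 + $857,680 = $880,280
Enhancement: 150% of $880,280 = $1,320,420
Enhanced fine: $880,280 + $1,320,420 = $2,200,700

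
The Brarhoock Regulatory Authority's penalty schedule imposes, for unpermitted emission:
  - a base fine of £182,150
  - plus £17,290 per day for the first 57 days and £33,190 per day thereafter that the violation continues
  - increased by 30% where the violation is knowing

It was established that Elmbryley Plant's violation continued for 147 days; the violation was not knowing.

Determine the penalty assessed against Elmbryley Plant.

First 57 days: 57 × £17,290 = £985,530
Remaining days: (147 − 57) × £33,190 = £2,987,100
Per-day component: £985,530 + £2,987,100 = £3,972,630
Base plus per-day: £182,150 + £3,972,630 = £4,154,780
The violation was not knowing: no 30% increase.

Civil penalty: £4,154,780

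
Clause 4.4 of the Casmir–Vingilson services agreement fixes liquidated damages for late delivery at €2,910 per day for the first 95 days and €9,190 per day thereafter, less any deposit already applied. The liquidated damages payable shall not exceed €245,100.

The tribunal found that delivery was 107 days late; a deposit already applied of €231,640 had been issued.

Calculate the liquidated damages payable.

First 95 days: 95 × €2,910 = €276,450
Remaining days: (107 − 95) × €9,190 = €110,280
Accrued per-day damages: €276,450 + €110,280 = €386,730
Less deposit already applied: €386,730 − €231,640 = €155,090
Cap at €245,100: €155,090 is within the cap, no reduction.

€155,090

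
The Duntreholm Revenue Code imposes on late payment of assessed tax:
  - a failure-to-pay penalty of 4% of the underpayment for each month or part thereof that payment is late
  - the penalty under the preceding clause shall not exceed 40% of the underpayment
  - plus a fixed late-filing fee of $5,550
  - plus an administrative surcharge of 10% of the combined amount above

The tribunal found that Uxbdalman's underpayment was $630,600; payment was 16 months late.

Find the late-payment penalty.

$283,569

Accrued rate: 4% × 16 = 64%, capped at 40% → 40%
Failure-to-pay penalty: 40% of $630,600 = $252,240
Penalty before surcharge: $252,240 + $5,550 = $257,790
Administrative surcharge: 10% of $257,790 = $25,779
Total penalty: $257,790 + $25,779 = $283,569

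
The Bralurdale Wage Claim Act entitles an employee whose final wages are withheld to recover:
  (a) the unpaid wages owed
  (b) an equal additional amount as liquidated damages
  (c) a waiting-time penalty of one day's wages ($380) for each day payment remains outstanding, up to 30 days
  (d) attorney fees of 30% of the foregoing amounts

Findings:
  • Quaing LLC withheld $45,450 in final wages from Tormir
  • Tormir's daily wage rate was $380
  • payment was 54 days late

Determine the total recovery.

Liquidated damages (equal amount): $45,450
Penalty days: min(54, 30) = 30
Waiting-time penalty: 30 × $380 = $11,400
Subtotal: $45,450 + $45,450 + $11,400 = $102,300
Attorney fees: 30% of $102,300 = $30,690
Total award: $102,300 + $30,690 = $132,990

$132,990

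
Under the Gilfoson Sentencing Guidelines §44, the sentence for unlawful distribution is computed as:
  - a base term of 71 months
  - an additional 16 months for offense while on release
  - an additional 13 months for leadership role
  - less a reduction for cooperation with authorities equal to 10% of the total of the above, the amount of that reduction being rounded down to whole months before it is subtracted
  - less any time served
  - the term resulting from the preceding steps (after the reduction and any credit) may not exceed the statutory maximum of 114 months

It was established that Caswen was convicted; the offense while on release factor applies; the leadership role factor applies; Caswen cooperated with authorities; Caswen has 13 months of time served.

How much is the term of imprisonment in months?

Offense while on release enhancement: +16 months
Leadership role enhancement: +13 months
Adjusted term: 71 months + 16 months + 13 months = 100 months
Cooperation with authorities reduction: 10% of 100 months = 10 months (rounded down)
After reduction: 100 − 10 = 90 months
Less time served: 90 months − 13 months = 77 months
Cap at 114 months: 77 months is within the cap, no reduction.

77 months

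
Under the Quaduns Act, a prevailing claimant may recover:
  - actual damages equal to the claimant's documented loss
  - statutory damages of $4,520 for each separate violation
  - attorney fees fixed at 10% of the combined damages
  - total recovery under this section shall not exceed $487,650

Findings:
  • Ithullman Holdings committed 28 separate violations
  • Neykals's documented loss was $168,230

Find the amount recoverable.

$324,269

Statutory damages: 28 × $4,520 = $126,560
Combined damages: $168,230 + $126,560 = $294,790
Attorney fees: 10% of $294,790 = $29,479
Total before cap: $294,790 + $29,479 = $324,269
Cap at $487,650: $324,269 is within the cap, no reduction.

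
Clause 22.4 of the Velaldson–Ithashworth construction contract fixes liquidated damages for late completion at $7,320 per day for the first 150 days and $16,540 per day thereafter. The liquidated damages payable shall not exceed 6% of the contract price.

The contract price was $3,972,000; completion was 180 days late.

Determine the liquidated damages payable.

First 150 days: 150 × $7,320 = $1,098,000
Remaining days: (180 − 150) × $16,540 = $496,200
Accrued per-day damages: $1,098,000 + $496,200 = $1,594,200
Cap: 6% of $3,972,000 = $238,320
Cap at $238,320: $1,594,200 exceeds the cap → $238,320

$238,320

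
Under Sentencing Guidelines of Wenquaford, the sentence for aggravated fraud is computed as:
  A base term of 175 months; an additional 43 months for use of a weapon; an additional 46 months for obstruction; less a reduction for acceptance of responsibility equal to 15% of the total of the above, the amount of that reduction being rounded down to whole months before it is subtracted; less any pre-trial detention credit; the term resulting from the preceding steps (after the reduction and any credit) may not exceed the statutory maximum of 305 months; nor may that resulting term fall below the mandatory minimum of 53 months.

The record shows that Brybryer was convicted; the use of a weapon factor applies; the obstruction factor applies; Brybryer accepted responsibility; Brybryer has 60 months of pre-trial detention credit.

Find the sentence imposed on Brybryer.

Sentence: 165 months

Use of a weapon enhancement: +43 months
Obstruction enhancement: +46 months
Adjusted term: 175 months + 43 months + 46 months = 264 months
Acceptance of responsibility reduction: 15% of 264 months = 39 months (rounded down)
After reduction: 264 − 39 = 225 months
Less pre-trial detention credit: 225 months − 60 months = 165 months
Cap at 305 months: 165 months is within the cap, no reduction.
Minimum 53 months: 165 months meets the minimum, no increase.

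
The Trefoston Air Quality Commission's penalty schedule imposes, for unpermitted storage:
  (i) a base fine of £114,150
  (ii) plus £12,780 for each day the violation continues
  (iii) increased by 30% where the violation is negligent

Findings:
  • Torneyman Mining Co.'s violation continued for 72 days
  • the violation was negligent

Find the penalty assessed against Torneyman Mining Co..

£1,344,603

Per-day component: 72 × £12,780 = £920,160
Base plus per-day: £114,150 + £920,160 = £1,034,310
Enhancement: 30% of £1,034,310 = £310,293
Enhanced fine: £1,034,310 + £310,293 = £1,344,603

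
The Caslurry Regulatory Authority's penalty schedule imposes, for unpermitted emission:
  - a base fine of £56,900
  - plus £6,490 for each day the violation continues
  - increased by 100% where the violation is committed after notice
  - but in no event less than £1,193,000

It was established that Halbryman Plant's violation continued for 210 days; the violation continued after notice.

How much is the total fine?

Per-day component: 210 × £6,490 = £1,362,900
Base plus per-day: £56,900 + £1,362,900 = £1,419,800
Enhancement: 100% of £1,419,800 = £1,419,800
Enhanced fine: £1,419,800 + £1,419,800 = £2,839,600
Minimum £1,193,000: £2,839,600 meets the minimum, no increase.

£2,839,600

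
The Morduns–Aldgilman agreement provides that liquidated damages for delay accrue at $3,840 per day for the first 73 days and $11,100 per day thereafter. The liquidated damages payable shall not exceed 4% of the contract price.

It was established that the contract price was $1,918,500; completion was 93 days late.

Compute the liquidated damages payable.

$76,740

First 73 days: 73 × $3,840 = $280,320
Remaining days: (93 − 73) × $11,100 = $222,000
Accrued per-day damages: $280,320 + $222,000 = $502,320
Cap: 4% of $1,918,500 = $76,740
Cap at $76,740: $502,320 exceeds the cap → $76,740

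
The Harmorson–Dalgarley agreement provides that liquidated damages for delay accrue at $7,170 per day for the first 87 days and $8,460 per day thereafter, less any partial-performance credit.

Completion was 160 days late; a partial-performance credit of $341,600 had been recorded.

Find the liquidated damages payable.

First 87 days: 87 × $7,170 = $623,790
Remaining days: (160 − 87) × $8,460 = $617,580
Accrued per-day damages: $623,790 + $617,580 = $1,241,370
Less partial-performance credit: $1,241,370 − $341,600 = $899,770

$899,770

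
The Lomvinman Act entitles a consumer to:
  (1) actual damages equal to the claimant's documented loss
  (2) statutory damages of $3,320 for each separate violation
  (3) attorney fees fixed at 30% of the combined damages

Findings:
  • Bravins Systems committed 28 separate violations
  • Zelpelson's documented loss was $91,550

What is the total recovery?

$239,863

Statutory damages: 28 × $3,320 = $92,960
Combined damages: $91,550 + $92,960 = $184,510
Attorney fees: 30% of $184,510 = $55,353
Total recovery: $184,510 + $55,353 = $239,863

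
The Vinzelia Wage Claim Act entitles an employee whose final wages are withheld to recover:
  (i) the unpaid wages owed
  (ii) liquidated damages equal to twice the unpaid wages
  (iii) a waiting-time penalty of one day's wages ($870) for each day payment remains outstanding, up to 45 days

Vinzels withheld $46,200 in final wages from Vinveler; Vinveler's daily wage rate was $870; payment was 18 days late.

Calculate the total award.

$154,260

Doubled: 2 × $46,200 = $92,400
Penalty days: min(18, 45) = 18
Waiting-time penalty: 18 × $870 = $15,660
Total award: $46,200 + $92,400 + $15,660 = $154,260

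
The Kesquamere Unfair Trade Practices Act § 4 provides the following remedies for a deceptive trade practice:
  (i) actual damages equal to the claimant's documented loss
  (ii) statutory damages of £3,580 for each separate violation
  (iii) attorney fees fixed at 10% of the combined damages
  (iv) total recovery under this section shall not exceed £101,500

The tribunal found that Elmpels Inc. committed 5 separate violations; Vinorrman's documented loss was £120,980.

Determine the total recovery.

£101,500

Statutory damages: 5 × £3,580 = £17,900
Combined damages: £120,980 + £17,900 = £138,880
Attorney fees: 10% of £138,880 = £13,888
Total before cap: £138,880 + £13,888 = £152,768
Cap at £101,500: £152,768 exceeds the cap → £101,500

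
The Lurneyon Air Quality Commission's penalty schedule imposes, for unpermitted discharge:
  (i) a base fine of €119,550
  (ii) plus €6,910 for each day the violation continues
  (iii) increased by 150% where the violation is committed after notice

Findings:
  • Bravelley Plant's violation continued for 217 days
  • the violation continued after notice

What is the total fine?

Per-day component: 217 × €6,910 = €1,499,470
Base plus per-day: €119,550 + €1,499,470 = €1,619,020
Enhancement: 150% of €1,619,020 = €2,428,530
Enhanced fine: €1,619,020 + €2,428,530 = €4,047,550

€4,047,550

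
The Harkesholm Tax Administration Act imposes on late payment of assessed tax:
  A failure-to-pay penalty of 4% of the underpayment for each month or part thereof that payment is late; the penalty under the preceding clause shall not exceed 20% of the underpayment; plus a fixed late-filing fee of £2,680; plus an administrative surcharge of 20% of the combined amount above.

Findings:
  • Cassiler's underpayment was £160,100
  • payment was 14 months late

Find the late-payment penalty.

Penalty: £41,640

Accrued rate: 4% × 14 = 56%, capped at 20% → 20%
Failure-to-pay penalty: 20% of £160,100 = £32,020
Penalty before surcharge: £32,020 + £2,680 = £34,700
Administrative surcharge: 20% of £34,700 = £6,940
Total penalty: £34,700 + £6,940 = £41,640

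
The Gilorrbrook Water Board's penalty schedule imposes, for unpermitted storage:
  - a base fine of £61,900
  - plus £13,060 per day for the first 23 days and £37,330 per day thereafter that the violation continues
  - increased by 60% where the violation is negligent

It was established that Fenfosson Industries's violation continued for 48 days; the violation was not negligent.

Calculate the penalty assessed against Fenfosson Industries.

First 23 days: 23 × £13,060 = £300,380
Remaining days: (48 − 23) × £37,330 = £933,250
Per-day component: £300,380 + £933,250 = £1,233,630
Base plus per-day: £61,900 + £1,233,630 = £1,295,530
The violation was not negligent: no 60% increase.

Civil penalty: £1,295,530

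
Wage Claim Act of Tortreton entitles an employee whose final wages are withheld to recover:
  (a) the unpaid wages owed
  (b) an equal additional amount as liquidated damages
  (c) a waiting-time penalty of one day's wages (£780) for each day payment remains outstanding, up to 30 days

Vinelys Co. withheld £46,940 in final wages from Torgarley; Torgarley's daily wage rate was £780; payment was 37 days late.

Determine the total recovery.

Liquidated damages (equal amount): £46,940
Penalty days: min(37, 30) = 30
Waiting-time penalty: 30 × £780 = £23,400
Total award: £46,940 + £46,940 + £23,400 = £117,280

£117,280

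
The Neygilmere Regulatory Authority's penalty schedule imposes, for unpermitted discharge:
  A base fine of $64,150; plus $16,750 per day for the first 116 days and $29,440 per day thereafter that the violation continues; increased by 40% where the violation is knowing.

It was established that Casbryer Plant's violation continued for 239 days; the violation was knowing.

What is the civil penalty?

First 116 days: 116 × $16,750 = $1,943,000
Remaining days: (239 − 116) × $29,440 = $3,621,120
Per-day component: $1,943,000 + $3,621,120 = $5,564,120
Base plus per-day: $64,150 + $5,564,120 = $5,628,270
Enhancement: 40% of $5,628,270 = $2,251,308
Enhanced fine: $5,628,270 + $2,251,308 = $7,879,578

$7,879,578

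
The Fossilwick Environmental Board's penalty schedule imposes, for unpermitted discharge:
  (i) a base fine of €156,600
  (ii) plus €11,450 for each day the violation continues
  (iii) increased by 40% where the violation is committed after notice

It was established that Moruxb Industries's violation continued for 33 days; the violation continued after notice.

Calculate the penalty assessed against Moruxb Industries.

Per-day component: 33 × €11,450 = €377,850
Base plus per-day: €156,600 + €377,850 = €534,450
Enhancement: 40% of €534,450 = €213,780
Enhanced fine: €534,450 + €213,780 = €748,230

€748,230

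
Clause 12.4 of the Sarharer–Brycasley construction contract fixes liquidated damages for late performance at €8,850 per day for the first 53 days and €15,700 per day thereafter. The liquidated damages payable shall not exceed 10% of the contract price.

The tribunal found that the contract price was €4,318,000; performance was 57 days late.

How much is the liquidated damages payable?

€431,800

First 53 days: 53 × €8,850 = €469,050
Remaining days: (57 − 53) × €15,700 = €62,800
Accrued per-day damages: €469,050 + €62,800 = €531,850
Cap: 10% of €4,318,000 = €431,800
Cap at €431,800: €531,850 exceeds the cap → €431,800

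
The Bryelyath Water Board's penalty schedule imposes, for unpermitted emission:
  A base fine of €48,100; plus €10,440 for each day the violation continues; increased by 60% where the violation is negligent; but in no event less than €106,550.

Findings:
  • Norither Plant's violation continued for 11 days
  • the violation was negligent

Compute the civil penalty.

€260,704

Per-day component: 11 × €10,440 = €114,840
Base plus per-day: €48,100 + €114,840 = €162,940
Enhancement: 60% of €162,940 = €97,764
Enhanced fine: €162,940 + €97,764 = €260,704
Minimum €106,550: €260,704 meets the minimum, no increase.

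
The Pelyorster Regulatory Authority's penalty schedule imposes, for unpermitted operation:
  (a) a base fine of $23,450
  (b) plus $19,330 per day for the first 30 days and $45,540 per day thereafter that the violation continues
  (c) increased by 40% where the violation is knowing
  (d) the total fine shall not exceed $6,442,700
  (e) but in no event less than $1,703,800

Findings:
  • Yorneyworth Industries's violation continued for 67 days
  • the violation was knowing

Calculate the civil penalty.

Civil penalty: $3,203,662

First 30 days: 30 × $19,330 = $579,900
Remaining days: (67 − 30) × $45,540 = $1,684,980
Per-day component: $579,900 + $1,684,980 = $2,264,880
Base plus per-day: $23,450 + $2,264,880 = $2,288,330
Enhancement: 40% of $2,288,330 = $915,332
Enhanced fine: $2,288,330 + $915,332 = $3,203,662
Cap at $6,442,700: $3,203,662 is within the cap, no reduction.
Minimum $1,703,800: $3,203,662 meets the minimum, no increase.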